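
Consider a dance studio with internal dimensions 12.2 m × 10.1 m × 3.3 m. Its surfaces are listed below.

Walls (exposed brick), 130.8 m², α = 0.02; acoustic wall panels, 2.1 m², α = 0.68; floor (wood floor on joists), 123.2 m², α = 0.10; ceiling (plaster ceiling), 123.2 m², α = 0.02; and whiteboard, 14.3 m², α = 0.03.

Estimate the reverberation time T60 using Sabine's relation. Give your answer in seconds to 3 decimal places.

3.400 s

Summing Sᵢαᵢ: 2.616 + 1.428 + 12.320 + 2.464 + 0.429 → A = 19.257 sabins.
Volume V = 12.2 × 10.1 × 3.3 = 406.626 m³.
RT60 = 0.161 · V / A = 0.161 × 406.626 / 19.257 = 3.400 s.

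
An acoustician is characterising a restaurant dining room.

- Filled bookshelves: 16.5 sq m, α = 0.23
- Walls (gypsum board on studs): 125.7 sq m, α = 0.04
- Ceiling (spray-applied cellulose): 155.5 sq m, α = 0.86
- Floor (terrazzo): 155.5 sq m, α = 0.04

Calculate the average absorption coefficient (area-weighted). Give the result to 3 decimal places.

S = Σ Sᵢ = 16.5 + 125.7 + 155.5 + 155.5 = 453.2 sq m.
A = 16.5×0.23 + 125.7×0.04 + 155.5×0.86 + 155.5×0.04 = 148.773 sabins.
ᾱ = 148.773 / 453.2 = 0.328.

0.328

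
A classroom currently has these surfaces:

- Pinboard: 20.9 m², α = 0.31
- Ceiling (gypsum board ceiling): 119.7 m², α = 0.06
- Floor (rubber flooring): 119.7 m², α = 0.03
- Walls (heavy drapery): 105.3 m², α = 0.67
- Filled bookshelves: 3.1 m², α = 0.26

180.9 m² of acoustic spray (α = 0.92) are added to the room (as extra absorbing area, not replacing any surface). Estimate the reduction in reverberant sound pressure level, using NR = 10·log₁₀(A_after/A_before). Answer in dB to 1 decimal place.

4.6 dB

Equivalent absorption area: A_before = 20.9*0.31 + 119.7*0.06 + 119.7*0.03 + 105.3*0.67 + 3.1*0.26 = 88.609 m².
Added absorption = 180.9 × 0.92 = 166.428 sabins.
New total A_after = 255.037 sabins.
Reduction = 10 log₁₀(A_after/A_before) = 10 log₁₀(2.8782) = 4.6 dB.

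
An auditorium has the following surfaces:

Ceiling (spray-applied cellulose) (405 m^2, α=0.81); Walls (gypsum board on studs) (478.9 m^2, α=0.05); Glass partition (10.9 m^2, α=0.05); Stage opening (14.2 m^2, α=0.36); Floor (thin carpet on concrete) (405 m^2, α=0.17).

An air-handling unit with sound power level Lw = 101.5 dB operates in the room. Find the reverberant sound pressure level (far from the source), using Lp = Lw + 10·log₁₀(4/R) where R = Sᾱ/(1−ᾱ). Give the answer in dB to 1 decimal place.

Σ(Sᵢαᵢ) = 405·0.81 + 478.9·0.05 + 10.9·0.05 + 14.2·0.36 + 405·0.17 = 426.502; total area S = 1314.0 m^2.
ᾱ = 0.3246, so room constant R = A/(1−ᾱ) = 631.481 m^2.
Lp = 101.5 + 10·log₁₀(4/631.481) = 101.5 + (-21.98) = 79.5 dB.

79.5 dB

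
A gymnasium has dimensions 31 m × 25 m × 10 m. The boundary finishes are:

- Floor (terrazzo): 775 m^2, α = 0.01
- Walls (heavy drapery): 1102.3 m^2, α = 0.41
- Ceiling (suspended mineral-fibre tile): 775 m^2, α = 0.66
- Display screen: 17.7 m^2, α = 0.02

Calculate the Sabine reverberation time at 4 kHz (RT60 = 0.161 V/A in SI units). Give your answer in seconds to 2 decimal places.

1.28 seconds

A = Σ Sᵢαᵢ = 775*0.01 + 1102.3*0.41 + 775*0.66 + 17.7*0.02 = 971.547 sabins.
V = 31·25·10 = 7750 m³.
T = 0.161 V/A = 0.161·7750/971.547 = 1.28 s.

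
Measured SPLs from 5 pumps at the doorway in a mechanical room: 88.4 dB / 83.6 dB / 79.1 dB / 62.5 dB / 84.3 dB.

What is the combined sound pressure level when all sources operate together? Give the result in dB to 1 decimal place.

Σ 10^(Lᵢ/10) = 1.273e+09.
Back to dB: 10·log₁₀ Σ = 91.0 dB.

91.0 dB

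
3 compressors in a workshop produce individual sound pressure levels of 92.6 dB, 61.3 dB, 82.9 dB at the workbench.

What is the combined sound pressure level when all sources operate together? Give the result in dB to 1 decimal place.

Sum in the linear (power) domain: Σ 10^(Lᵢ/10) = 10^(92.6/10) + 10^(61.3/10) + 10^(82.9/10) = 2.016e+09.
L_total = 10·log₁₀(2.016e+09) = 93.0 dB.

93.0 dB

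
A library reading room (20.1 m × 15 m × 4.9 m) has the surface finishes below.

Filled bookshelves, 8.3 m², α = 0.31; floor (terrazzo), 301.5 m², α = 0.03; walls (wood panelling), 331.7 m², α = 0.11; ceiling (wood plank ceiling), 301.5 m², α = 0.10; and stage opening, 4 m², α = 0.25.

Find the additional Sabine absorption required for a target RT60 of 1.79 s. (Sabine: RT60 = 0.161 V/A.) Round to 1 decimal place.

53.6 sabins

Summing Sᵢαᵢ: 2.573 + 9.045 + 36.487 + 30.150 + 1.000 → A₁ = 79.255 sabins.
Target A₂ = 0.161·1477.35/1.79 = 132.879 sabins (V = 1477.35 m³).
Shortfall: 132.879 − 79.255 = 53.6 sabins.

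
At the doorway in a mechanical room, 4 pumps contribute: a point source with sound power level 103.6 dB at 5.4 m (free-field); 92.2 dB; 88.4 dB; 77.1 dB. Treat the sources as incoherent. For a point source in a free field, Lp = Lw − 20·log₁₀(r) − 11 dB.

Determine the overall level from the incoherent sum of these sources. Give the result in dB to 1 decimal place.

Source at 5.4 m: Lp = 103.6 − 20·log₁₀(5.4) − 11 = 78.0 dB.
Σ 10^(Lᵢ/10) = 2.466e+09.
Combined level = 10 log₁₀(2.466e+09) = 93.9 dB.

93.9 dB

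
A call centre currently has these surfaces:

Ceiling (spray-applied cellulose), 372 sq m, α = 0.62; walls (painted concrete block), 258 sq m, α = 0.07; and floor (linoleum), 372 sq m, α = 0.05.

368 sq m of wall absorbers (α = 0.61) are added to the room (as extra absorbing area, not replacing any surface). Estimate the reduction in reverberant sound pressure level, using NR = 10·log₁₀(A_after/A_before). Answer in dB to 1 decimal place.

2.6 dB

Equivalent absorption area: A_before = 372*0.62 + 258*0.07 + 372*0.05 = 267.300 sq m.
Added absorption = 368 × 0.61 = 224.480 sabins.
A_after = 267.300 + 224.480 = 491.780 sabins.
Reduction = 10 log₁₀(A_after/A_before) = 10 log₁₀(1.8398) = 2.6 dB.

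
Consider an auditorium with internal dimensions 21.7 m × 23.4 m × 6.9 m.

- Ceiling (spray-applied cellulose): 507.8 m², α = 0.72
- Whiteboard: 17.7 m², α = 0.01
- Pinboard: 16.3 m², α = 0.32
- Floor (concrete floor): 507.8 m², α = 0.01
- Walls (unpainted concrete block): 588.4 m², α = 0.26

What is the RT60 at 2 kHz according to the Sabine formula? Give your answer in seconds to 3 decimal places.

A = Σ Sᵢαᵢ = 507.8*0.72 + 17.7*0.01 + 16.3*0.32 + 507.8*0.01 + 588.4*0.26 = 529.071 sabins.
Volume V = 21.7 × 23.4 × 6.9 = 3503.682 m³.
T = 0.161 V/A = 0.161·3503.682/529.071 = 1.066 s.

1.066 s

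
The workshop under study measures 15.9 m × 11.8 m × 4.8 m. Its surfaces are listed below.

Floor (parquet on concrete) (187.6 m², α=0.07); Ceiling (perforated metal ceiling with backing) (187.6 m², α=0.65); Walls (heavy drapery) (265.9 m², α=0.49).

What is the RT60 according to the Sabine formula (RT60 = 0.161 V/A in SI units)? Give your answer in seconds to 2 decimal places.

Summing Sᵢαᵢ: 13.132 + 121.940 + 130.291 → A = 265.363 sabins.
Volume V = 15.9 × 11.8 × 4.8 = 900.576 m³.
Sabine: RT60 = 0.161 × 900.576 / 265.363 = 0.55 s.

0.55 s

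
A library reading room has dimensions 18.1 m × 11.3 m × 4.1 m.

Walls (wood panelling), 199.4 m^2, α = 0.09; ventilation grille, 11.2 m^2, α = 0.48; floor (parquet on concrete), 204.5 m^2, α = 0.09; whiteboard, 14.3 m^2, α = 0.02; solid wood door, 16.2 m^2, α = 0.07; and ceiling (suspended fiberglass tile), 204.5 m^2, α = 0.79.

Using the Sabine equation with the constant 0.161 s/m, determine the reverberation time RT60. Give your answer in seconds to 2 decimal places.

Total absorption A = 199.4×0.09 + 11.2×0.48 + 204.5×0.09 + 14.3×0.02 + 16.2×0.07 + 204.5×0.79
  = 17.946 + 5.376 + 18.405 + 0.286 + 1.134 + 161.555 = 204.702 m^2 sabins.
V = 18.1·11.3·4.1 = 838.573 m³.
Sabine: RT60 = 0.161 × 838.573 / 204.702 = 0.66 s.

0.66 seconds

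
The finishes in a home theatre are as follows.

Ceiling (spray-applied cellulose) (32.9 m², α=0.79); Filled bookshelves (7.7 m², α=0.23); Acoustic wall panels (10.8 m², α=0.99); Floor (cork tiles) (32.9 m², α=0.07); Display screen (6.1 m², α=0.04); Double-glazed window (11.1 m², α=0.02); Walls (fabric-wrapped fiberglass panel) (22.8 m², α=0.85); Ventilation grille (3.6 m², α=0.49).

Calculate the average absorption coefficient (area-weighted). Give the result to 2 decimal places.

0.49

Total surface area S = 127.9 m².
Σ(Sᵢαᵢ) = 32.9·0.79 + 7.7·0.23 + 10.8·0.99 + 32.9·0.07 + 6.1·0.04 + 11.1·0.02 + 22.8·0.85 + 3.6·0.49 = 62.367.
ᾱ = 62.367 / 127.9 = 0.49.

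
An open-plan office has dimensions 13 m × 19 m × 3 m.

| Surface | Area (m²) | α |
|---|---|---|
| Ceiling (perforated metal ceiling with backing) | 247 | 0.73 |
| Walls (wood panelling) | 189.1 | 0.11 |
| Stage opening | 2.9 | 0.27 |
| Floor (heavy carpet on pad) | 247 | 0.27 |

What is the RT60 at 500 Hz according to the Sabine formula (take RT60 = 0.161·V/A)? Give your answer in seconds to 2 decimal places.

Total absorption A = 247*0.73 + 189.1*0.11 + 2.9*0.27 + 247*0.27
  = 180.310 + 20.801 + 0.783 + 66.690 = 268.584 m² sabins.
V = 13·19·3 = 741 m³.
T = 0.161 V/A = 0.161·741/268.584 = 0.44 s.

0.44 sec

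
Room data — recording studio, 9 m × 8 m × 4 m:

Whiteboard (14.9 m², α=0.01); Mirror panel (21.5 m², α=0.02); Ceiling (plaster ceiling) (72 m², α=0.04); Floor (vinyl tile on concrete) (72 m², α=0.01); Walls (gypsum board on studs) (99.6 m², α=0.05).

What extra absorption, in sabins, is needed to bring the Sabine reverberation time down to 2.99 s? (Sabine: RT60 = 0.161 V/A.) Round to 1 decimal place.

6.3 sabins

Summing Sᵢαᵢ: 0.149 + 0.430 + 2.880 + 0.720 + 4.980 → A₁ = 9.159 sabins.
For T = 2.99 s, need A₂ = 0.161·V/T = 0.161·288/2.99 = 15.508 sabins.
Additional absorption ΔA = 15.508 − 9.159 = 6.3 sabins.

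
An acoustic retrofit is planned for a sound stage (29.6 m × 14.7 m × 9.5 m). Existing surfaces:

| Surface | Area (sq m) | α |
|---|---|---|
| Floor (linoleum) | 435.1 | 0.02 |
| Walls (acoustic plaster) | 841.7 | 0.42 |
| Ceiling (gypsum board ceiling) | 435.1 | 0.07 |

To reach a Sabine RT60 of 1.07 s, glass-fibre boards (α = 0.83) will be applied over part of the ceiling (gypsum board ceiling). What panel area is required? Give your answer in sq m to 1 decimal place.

Equivalent absorption area: A₁ = 435.1*0.02 + 841.7*0.42 + 435.1*0.07 = 392.673 sq m.
V = 4133.64 m³. Target absorption A₂ = 0.161 × 4133.64 / 1.07 = 621.978 sabins.
Absorption to add: 621.978 − 392.673 = 229.305 sabins.
Net gain per sq m: Δα = 0.83 − 0.07 = 0.76.
Area = ΔA/Δα = 229.305/0.76 = 301.7 sq m.

301.7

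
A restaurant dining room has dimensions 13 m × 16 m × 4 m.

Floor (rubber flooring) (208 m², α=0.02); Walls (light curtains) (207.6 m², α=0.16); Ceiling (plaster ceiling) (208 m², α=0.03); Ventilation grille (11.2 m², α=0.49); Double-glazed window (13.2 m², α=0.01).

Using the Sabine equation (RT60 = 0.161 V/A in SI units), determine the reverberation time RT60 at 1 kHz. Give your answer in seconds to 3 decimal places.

Equivalent absorption area: A = 208*0.02 + 207.6*0.16 + 208*0.03 + 11.2*0.49 + 13.2*0.01 = 49.236 m².
Room volume: 832 m³.
T = 0.161 V/A = 0.161·832/49.236 = 2.721 s.

2.721 s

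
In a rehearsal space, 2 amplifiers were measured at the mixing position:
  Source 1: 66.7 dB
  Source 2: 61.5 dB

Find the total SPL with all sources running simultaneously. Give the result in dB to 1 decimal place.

67.8 dB

Σ 10^(Lᵢ/10) = 6.09e+06.
Combined level = 10 log₁₀(6.09e+06) = 67.8 dB.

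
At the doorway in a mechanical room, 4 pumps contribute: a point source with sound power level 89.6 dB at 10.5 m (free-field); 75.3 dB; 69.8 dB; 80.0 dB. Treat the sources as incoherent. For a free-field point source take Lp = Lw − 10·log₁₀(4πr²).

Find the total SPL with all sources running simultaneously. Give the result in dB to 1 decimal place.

81.6 dB

Source at 10.5 m: Lp = 89.6 − 10·log₁₀(4π·10.5²) = 89.6 − 10·log₁₀(1385.442) = 58.2 dB.
Converting to relative power and adding: 10^(58.2/10) + 10^(75.3/10) + 10^(69.8/10) + 10^(80.0/10) = 1.441e+08.
Combined level = 10 log₁₀(1.441e+08) = 81.6 dB.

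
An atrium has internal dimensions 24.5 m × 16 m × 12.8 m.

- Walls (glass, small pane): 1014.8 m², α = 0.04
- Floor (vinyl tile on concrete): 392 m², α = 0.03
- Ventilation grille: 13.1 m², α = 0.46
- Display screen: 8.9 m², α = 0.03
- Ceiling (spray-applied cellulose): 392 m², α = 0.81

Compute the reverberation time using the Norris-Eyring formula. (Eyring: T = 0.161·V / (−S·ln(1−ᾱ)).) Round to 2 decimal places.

S = Σ Sᵢ = 1820.8 m².
Absorption A = 1014.8·0.04 + 392·0.03 + 13.1·0.46 + 8.9·0.03 + 392·0.81 = 376.165 sabins.
ᾱ = 376.165 / 1820.8 = 0.2066.
Eyring denominator: −S ln(1−ᾱ) = 421.384.
V = 24.5 × 16 × 12.8 = 5017.6 m³.
T = 0.161·V/[−S·ln(1−ᾱ)] = 0.161·5017.6/421.384 = 1.92 s.

1.92 s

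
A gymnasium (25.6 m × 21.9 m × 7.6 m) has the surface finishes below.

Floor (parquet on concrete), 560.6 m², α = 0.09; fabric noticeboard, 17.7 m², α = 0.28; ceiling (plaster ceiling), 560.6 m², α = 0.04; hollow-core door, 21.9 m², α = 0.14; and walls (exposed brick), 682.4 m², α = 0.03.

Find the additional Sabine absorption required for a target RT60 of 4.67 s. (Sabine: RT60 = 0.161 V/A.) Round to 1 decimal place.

45.5 sabins

A₁ = Σ Sᵢαᵢ = 560.6·0.09 + 17.7·0.28 + 560.6·0.04 + 21.9·0.14 + 682.4·0.03 = 101.372 sabins.
V = 4260.864 m³. Required absorption A₂ = 0.161 × 4260.864 / 4.67 = 146.895 sabins.
Additional absorption ΔA = 146.895 − 101.372 = 45.5 sabins.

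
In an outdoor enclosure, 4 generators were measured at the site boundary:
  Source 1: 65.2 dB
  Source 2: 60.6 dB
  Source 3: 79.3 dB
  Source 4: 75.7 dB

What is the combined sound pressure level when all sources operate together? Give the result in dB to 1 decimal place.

81.0 dB

Converting to relative power and adding: 10^(65.2/10) + 10^(60.6/10) + 10^(79.3/10) + 10^(75.7/10) = 1.267e+08.
Combined level = 10 log₁₀(1.267e+08) = 81.0 dB.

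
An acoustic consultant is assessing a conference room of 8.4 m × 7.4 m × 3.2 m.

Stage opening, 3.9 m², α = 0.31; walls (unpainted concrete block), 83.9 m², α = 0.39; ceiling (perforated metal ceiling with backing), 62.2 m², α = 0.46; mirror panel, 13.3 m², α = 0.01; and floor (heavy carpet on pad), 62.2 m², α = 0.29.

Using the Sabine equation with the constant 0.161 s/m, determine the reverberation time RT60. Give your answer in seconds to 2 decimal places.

0.40 s

Total absorption A = 3.9·0.31 + 83.9·0.39 + 62.2·0.46 + 13.3·0.01 + 62.2·0.29
  = 1.209 + 32.721 + 28.612 + 0.133 + 18.038 = 80.713 m² sabins.
Volume V = 8.4 × 7.4 × 3.2 = 198.912 m³.
Sabine: RT60 = 0.161 × 198.912 / 80.713 = 0.40 s.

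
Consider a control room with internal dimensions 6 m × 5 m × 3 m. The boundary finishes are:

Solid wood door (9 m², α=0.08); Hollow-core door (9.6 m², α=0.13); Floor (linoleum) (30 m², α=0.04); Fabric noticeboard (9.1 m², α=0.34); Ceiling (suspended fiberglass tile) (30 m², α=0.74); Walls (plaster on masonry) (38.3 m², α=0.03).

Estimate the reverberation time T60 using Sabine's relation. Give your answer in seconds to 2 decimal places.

0.49 seconds

Equivalent absorption area: A = 9×0.08 + 9.6×0.13 + 30×0.04 + 9.1×0.34 + 30×0.74 + 38.3×0.03 = 29.611 m².
V = 6·5·3 = 90 m³.
RT60 = 0.161 · V / A = 0.161 × 90 / 29.611 = 0.49 s.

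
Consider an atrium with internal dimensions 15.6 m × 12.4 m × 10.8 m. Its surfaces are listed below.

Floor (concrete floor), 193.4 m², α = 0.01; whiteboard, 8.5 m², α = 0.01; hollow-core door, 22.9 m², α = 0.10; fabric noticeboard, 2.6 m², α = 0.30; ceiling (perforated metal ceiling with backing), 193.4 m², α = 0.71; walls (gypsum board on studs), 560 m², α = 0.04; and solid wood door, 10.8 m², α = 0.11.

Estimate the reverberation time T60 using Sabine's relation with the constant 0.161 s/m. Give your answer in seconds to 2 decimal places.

2.03 seconds

A = Σ Sᵢαᵢ = 193.4*0.01 + 8.5*0.01 + 22.9*0.10 + 2.6*0.30 + 193.4*0.71 + 560*0.04 + 10.8*0.11 = 165.991 sabins.
Room volume: 2089.152 m³.
Sabine: RT60 = 0.161 × 2089.152 / 165.991 = 2.03 s.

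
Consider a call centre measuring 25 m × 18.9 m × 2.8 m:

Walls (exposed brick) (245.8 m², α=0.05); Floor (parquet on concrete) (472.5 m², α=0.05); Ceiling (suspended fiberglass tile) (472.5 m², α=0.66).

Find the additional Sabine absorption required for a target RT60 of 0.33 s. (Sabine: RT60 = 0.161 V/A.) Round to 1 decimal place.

297.7 sabins

A₁ = Σ Sᵢαᵢ = 245.8*0.05 + 472.5*0.05 + 472.5*0.66 = 347.765 sabins.
V = 1323 m³. Required absorption A₂ = 0.161 × 1323 / 0.33 = 645.464 sabins.
ΔA = A₂ − A₁ = 645.464 − 347.765 = 297.7 sabins.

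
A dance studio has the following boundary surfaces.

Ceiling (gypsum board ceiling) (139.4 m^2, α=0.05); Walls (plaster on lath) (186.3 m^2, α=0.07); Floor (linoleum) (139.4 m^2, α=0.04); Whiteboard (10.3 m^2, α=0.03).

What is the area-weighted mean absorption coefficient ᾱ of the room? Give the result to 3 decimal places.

0.054

S = Σ Sᵢ = 139.4 + 186.3 + 139.4 + 10.3 = 475.4 m^2.
Σ(Sᵢαᵢ) = 139.4×0.05 + 186.3×0.07 + 139.4×0.04 + 10.3×0.03 = 25.896.
ᾱ = A/S = 0.054.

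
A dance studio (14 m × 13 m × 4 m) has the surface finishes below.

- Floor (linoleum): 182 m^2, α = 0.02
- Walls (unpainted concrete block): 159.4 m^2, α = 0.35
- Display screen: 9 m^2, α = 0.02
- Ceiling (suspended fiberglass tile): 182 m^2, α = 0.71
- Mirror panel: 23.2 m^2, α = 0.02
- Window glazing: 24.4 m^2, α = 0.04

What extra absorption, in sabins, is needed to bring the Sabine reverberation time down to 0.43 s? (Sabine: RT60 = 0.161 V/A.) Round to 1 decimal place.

82.3 sabins

A₁ = Σ Sᵢαᵢ = 182×0.02 + 159.4×0.35 + 9×0.02 + 182×0.71 + 23.2×0.02 + 24.4×0.04 = 190.270 sabins.
For T = 0.43 s, need A₂ = 0.161·V/T = 0.161·728/0.43 = 272.577 sabins.
Shortfall: 272.577 − 190.270 = 82.3 sabins.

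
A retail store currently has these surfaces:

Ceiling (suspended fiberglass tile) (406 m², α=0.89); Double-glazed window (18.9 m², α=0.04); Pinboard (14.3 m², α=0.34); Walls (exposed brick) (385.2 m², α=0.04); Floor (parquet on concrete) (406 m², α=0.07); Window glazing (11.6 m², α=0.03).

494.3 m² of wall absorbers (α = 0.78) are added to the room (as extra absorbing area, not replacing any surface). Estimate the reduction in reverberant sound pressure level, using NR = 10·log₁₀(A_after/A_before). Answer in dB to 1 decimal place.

Summing Sᵢαᵢ: 361.340 + 0.756 + 4.862 + 15.408 + 28.420 + 0.348 → A_before = 411.134 sabins.
Added absorption = 494.3 × 0.78 = 385.554 sabins.
A_after = 411.134 + 385.554 = 796.688 sabins.
NR = 10·log₁₀(796.688/411.134) = 2.9 dB.

2.9 dB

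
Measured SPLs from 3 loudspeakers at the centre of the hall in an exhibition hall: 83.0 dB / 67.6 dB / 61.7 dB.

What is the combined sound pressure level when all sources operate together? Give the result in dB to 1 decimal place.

Σ 10^(Lᵢ/10) = 2.068e+08.
Combined level = 10 log₁₀(2.068e+08) = 83.2 dB.

83.2 dB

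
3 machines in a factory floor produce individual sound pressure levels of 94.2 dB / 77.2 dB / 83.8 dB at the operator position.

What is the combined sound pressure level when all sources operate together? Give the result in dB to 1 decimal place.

Converting to relative power and adding: 10^(94.2/10) + 10^(77.2/10) + 10^(83.8/10) = 2.923e+09.
Back to dB: 10·log₁₀ Σ = 94.7 dB.

94.7 dB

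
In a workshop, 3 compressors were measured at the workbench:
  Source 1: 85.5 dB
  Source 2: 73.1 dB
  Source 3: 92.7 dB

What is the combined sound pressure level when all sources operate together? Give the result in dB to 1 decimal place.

Σ 10^(Lᵢ/10) = 2.237e+09.
Back to dB: 10·log₁₀ Σ = 93.5 dB.

93.5 dB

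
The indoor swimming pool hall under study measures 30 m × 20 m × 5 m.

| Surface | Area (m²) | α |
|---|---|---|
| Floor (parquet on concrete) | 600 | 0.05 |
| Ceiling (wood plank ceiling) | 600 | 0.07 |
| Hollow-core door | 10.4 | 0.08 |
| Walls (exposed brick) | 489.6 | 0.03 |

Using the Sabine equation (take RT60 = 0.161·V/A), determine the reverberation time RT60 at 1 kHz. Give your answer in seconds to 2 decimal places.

A = Σ Sᵢαᵢ = 600*0.05 + 600*0.07 + 10.4*0.08 + 489.6*0.03 = 87.520 sabins.
V = 30·20·5 = 3000 m³.
T = 0.161 V/A = 0.161·3000/87.520 = 5.52 s.

5.52 seconds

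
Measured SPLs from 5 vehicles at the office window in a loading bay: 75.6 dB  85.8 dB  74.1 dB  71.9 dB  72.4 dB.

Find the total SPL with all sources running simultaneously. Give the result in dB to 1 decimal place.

86.8 dB

Sum in the linear (power) domain: Σ 10^(Lᵢ/10) = 10^(75.6/10) + 10^(85.8/10) + 10^(74.1/10) + 10^(71.9/10) + 10^(72.4/10) = 4.751e+08.
Combined level = 10 log₁₀(4.751e+08) = 86.8 dB.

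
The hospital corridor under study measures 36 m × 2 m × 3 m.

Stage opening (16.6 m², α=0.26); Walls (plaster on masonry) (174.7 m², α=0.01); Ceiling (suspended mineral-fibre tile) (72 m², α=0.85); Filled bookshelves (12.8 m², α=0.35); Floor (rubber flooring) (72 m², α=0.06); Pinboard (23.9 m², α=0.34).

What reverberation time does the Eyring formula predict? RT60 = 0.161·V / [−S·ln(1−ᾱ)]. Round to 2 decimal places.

0.36 s

Total surface area S = 16.6 + 174.7 + 72 + 12.8 + 72 + 23.9 = 372.0 m².
Σ(Sᵢαᵢ) = 16.6·0.26 + 174.7·0.01 + 72·0.85 + 12.8·0.35 + 72·0.06 + 23.9·0.34 = 84.189.
Mean coefficient ᾱ = A/S = 0.2263.
Eyring denominator: −S ln(1−ᾱ) = 95.444.
V = 36 × 2 × 3 = 216 m³.
T = 0.161·V/[−S·ln(1−ᾱ)] = 0.161·216/95.444 = 0.36 s.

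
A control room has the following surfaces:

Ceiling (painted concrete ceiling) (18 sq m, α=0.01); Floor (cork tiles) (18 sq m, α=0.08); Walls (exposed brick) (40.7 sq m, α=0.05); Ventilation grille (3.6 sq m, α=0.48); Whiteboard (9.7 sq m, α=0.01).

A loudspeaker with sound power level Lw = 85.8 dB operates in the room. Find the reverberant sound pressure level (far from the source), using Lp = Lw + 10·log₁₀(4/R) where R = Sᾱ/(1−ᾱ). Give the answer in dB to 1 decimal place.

84.2 dB

Σ(Sᵢαᵢ) = 18×0.01 + 18×0.08 + 40.7×0.05 + 3.6×0.48 + 9.7×0.01 = 5.480; total area S = 90.0 sq m.
ᾱ = 5.480/90.0 = 0.0609; R = Sᾱ/(1−ᾱ) = 5.480/(1−0.0609) = 5.835 sq m.
Lp = 85.8 + 10·log₁₀(4/5.835) = 85.8 + (-1.64) = 84.2 dB.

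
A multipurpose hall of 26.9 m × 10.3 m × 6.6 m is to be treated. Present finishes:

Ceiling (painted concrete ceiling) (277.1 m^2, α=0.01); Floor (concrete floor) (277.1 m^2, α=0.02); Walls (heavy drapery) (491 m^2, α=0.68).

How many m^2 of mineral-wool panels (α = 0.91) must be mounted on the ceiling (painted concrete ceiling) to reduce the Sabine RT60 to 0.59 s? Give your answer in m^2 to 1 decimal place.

174.2

Summing Sᵢαᵢ: 2.771 + 5.542 + 333.880 → A₁ = 342.193 sabins.
V = 1828.662 m³. Target absorption A₂ = 0.161 × 1828.662 / 0.59 = 499.008 sabins.
ΔA needed = 499.008 − 342.193 = 156.815 sabins.
Each m^2 of panel replacing the ceiling (painted concrete ceiling) adds (0.91 − 0.01) = 0.90 sabins.
Area = ΔA/Δα = 156.815/0.90 = 174.2 m^2.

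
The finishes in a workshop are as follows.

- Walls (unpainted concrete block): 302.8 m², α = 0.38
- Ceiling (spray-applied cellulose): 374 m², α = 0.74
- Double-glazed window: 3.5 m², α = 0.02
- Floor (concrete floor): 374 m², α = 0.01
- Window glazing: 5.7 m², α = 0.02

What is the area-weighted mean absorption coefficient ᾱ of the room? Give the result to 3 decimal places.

0.373

Total surface area S = 1060.0 m².
A = 302.8·0.38 + 374·0.74 + 3.5·0.02 + 374·0.01 + 5.7·0.02 = 395.748 sabins.
ᾱ = A/S = 0.373.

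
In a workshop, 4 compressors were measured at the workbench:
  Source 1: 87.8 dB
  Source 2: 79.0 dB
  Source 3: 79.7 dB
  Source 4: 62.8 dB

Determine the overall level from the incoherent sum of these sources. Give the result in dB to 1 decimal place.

88.9 dB

Σ 10^(Lᵢ/10) = 7.772e+08.
Combined level = 10 log₁₀(7.772e+08) = 88.9 dB.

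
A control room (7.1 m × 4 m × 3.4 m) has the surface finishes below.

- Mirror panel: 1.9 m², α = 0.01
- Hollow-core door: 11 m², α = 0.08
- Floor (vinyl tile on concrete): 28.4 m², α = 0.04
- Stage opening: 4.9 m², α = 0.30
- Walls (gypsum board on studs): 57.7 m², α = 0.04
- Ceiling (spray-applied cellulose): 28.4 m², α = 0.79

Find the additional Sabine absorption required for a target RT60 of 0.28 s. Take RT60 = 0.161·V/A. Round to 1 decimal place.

27.3 sabins

Summing Sᵢαᵢ: 0.019 + 0.880 + 1.136 + 1.470 + 2.308 + 22.436 → A₁ = 28.249 sabins.
For T = 0.28 s, need A₂ = 0.161·V/T = 0.161·96.56/0.28 = 55.522 sabins.
ΔA = A₂ − A₁ = 55.522 − 28.249 = 27.3 sabins.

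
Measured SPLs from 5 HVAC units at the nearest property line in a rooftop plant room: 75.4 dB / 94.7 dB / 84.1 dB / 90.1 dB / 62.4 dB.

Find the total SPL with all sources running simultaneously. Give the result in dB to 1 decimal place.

96.3 dB

Converting to relative power and adding: 10^(75.4/10) + 10^(94.7/10) + 10^(84.1/10) + 10^(90.1/10) + 10^(62.4/10) = 4.268e+09.
Back to dB: 10·log₁₀ Σ = 96.3 dB.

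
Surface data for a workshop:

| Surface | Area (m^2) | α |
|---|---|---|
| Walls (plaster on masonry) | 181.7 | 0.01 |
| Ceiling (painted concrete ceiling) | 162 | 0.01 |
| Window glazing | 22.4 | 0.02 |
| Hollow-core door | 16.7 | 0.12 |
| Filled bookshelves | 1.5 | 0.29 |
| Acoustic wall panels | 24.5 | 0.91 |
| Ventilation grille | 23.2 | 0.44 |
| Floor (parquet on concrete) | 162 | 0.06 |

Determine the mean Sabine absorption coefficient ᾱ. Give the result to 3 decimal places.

0.082

Total surface area S = 594.0 m^2.
Weighted sum Σ Sα = 48.547.
ᾱ = 48.547 / 594.0 = 0.082.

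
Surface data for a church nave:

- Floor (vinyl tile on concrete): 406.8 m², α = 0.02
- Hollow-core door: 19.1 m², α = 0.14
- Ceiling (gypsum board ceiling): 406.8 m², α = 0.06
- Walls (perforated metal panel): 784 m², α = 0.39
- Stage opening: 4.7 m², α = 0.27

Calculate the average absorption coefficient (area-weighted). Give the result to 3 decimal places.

0.211

S = Σ Sᵢ = 406.8 + 19.1 + 406.8 + 784 + 4.7 = 1621.4 m².
Σ(Sᵢαᵢ) = 406.8×0.02 + 19.1×0.14 + 406.8×0.06 + 784×0.39 + 4.7×0.27 = 342.247.
ᾱ = A/S = 0.211.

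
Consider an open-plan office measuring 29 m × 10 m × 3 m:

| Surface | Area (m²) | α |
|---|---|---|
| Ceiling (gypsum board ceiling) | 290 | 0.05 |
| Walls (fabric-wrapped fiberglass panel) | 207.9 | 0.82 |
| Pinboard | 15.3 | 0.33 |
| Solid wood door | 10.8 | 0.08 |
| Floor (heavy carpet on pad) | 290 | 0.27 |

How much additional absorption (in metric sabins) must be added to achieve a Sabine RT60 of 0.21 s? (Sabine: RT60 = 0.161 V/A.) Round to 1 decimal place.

397.8 sabins

Total absorption A₁ = 290·0.05 + 207.9·0.82 + 15.3·0.33 + 10.8·0.08 + 290·0.27
  = 14.500 + 170.478 + 5.049 + 0.864 + 78.300 = 269.191 m² sabins.
Target A₂ = 0.161·870/0.21 = 667.000 sabins (V = 870 m³).
ΔA = A₂ − A₁ = 667.000 − 269.191 = 397.8 sabins.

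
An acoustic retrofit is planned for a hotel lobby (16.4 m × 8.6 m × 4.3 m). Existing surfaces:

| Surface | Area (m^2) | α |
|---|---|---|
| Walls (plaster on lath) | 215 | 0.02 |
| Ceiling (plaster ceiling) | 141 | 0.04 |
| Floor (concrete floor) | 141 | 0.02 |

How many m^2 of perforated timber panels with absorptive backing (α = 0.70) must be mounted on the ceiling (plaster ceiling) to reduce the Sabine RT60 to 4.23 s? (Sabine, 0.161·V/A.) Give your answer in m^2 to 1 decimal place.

15.6

Equivalent absorption area: A₁ = 215*0.02 + 141*0.04 + 141*0.02 = 12.760 m^2.
V = 606.472 m³. Target absorption A₂ = 0.161 × 606.472 / 4.23 = 23.083 sabins.
ΔA needed = 23.083 − 12.760 = 10.323 sabins.
Net gain per m^2: Δα = 0.70 − 0.04 = 0.66.
Panel area = 10.323 / 0.66 = 15.6 m^2.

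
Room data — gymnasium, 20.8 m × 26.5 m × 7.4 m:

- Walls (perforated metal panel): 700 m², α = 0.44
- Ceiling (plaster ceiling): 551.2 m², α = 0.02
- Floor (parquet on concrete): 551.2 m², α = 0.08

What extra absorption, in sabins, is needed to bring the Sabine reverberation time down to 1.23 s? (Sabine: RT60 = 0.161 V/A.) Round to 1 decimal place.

170.8 sabins

Summing Sᵢαᵢ: 308.000 + 11.024 + 44.096 → A₁ = 363.120 sabins.
Target A₂ = 0.161·4078.88/1.23 = 533.902 sabins (V = 4078.88 m³).
ΔA = A₂ − A₁ = 533.902 − 363.120 = 170.8 sabins.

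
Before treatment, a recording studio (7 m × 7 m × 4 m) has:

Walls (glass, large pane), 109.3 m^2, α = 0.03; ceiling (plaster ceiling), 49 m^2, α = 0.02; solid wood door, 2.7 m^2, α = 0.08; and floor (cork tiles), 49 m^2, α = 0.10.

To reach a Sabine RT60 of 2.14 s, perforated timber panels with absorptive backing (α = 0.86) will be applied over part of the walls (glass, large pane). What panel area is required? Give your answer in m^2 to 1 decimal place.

6.5

Summing Sᵢαᵢ: 3.279 + 0.980 + 0.216 + 4.900 → A₁ = 9.375 sabins.
Required A₂ = 0.161·196/2.14 = 14.746 sabins.
ΔA needed = 14.746 − 9.375 = 5.371 sabins.
Each m^2 of panel replacing the walls (glass, large pane) adds (0.86 − 0.03) = 0.83 sabins.
Panel area = 5.371 / 0.83 = 6.5 m^2.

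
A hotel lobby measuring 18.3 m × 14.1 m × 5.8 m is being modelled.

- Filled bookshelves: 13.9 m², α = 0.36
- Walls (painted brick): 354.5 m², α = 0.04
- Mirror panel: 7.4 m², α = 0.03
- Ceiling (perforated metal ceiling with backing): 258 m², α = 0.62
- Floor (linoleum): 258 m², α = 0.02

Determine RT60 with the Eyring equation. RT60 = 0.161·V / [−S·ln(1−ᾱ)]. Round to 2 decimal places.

Total surface area S = 13.9 + 354.5 + 7.4 + 258 + 258 = 891.8 m².
Σ(Sᵢαᵢ) = 13.9×0.36 + 354.5×0.04 + 7.4×0.03 + 258×0.62 + 258×0.02 = 184.526.
Mean coefficient ᾱ = A/S = 0.2069.
−S·ln(1−ᾱ) = −891.8 × ln(1 − 0.2069) = 206.725.
V = 18.3 × 14.1 × 5.8 = 1496.574 m³.
RT60 = 0.161 × 1496.574 / 206.725 = 1.17 s.

1.17 sec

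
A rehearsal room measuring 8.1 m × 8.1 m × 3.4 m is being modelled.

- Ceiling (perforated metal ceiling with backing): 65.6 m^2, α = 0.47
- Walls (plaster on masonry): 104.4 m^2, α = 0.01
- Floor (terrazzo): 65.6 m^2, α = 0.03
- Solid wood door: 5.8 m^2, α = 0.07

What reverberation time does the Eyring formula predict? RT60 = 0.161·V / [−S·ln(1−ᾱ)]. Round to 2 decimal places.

0.97 sec

S = Σ Sᵢ = 241.4 m^2.
Σ(Sᵢαᵢ) = 65.6·0.47 + 104.4·0.01 + 65.6·0.03 + 5.8·0.07 = 34.250.
Mean coefficient ᾱ = A/S = 0.1419.
Eyring denominator: −S ln(1−ᾱ) = 36.943.
V = 8.1 × 8.1 × 3.4 = 223.074 m³.
RT60 = 0.161 × 223.074 / 36.943 = 0.97 s.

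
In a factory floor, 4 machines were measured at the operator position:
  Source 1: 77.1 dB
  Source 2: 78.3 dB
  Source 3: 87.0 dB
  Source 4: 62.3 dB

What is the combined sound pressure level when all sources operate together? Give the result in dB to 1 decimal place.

87.9 dB

Converting to relative power and adding: 10^(77.1/10) + 10^(78.3/10) + 10^(87.0/10) + 10^(62.3/10) = 6.218e+08.
Combined level = 10 log₁₀(6.218e+08) = 87.9 dB.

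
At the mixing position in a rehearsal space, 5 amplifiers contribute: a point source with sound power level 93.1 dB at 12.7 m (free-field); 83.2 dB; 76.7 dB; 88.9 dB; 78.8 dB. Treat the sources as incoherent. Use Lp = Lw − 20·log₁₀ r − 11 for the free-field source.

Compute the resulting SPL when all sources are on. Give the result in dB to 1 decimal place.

Source at 12.7 m: Lp = 93.1 − 20·log₁₀(12.7) − 11 = 60.0 dB.
Sum in the linear (power) domain: Σ 10^(Lᵢ/10) = 10^(60.0/10) + 10^(83.2/10) + 10^(76.7/10) + 10^(88.9/10) + 10^(78.8/10) = 1.109e+09.
Combined level = 10 log₁₀(1.109e+09) = 90.4 dB.

90.4 dB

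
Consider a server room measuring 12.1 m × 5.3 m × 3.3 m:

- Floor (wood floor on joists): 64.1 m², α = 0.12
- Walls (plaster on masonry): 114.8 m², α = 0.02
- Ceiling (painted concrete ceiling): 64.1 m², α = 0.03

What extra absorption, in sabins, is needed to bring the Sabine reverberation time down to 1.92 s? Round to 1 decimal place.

5.8 sabins

Total absorption A₁ = 64.1*0.12 + 114.8*0.02 + 64.1*0.03
  = 7.692 + 2.296 + 1.923 = 11.911 m² sabins.
Target A₂ = 0.161·211.629/1.92 = 17.746 sabins (V = 211.629 m³).
Shortfall: 17.746 − 11.911 = 5.8 sabins.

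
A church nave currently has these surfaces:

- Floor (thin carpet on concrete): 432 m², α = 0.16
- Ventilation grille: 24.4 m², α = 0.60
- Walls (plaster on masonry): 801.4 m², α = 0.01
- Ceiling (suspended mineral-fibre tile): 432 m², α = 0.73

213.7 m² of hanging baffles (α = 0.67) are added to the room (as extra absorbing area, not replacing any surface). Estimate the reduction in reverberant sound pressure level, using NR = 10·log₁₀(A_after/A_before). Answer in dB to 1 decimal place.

Summing Sᵢαᵢ: 69.120 + 14.640 + 8.014 + 315.360 → A_before = 407.134 sabins.
Added absorption = 213.7 × 0.67 = 143.179 sabins.
A_after = 407.134 + 143.179 = 550.313 sabins.
Reduction = 10 log₁₀(A_after/A_before) = 10 log₁₀(1.3517) = 1.3 dB.

1.3 dB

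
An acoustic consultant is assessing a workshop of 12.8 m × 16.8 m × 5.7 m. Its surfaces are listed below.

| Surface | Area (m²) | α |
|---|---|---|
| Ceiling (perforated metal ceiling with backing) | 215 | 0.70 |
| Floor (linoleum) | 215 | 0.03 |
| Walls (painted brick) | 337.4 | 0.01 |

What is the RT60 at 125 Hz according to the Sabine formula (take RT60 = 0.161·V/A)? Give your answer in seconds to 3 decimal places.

1.231 seconds

Summing Sᵢαᵢ: 150.500 + 6.450 + 3.374 → A = 160.324 sabins.
Room volume: 1225.728 m³.
Sabine: RT60 = 0.161 × 1225.728 / 160.324 = 1.231 s.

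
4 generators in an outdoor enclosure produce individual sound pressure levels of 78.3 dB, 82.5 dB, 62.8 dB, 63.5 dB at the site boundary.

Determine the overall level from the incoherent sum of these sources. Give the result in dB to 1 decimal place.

Converting to relative power and adding: 10^(78.3/10) + 10^(82.5/10) + 10^(62.8/10) + 10^(63.5/10) = 2.496e+08.
Combined level = 10 log₁₀(2.496e+08) = 84.0 dB.

84.0 dB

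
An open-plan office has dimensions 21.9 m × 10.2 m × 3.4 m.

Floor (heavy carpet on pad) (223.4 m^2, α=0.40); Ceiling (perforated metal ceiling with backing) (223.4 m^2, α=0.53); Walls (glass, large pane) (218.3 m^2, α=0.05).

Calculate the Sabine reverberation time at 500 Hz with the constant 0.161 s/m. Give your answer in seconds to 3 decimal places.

0.559 s

A = Σ Sᵢαᵢ = 223.4*0.40 + 223.4*0.53 + 218.3*0.05 = 218.677 sabins.
V = 21.9·10.2·3.4 = 759.492 m³.
RT60 = 0.161 · V / A = 0.161 × 759.492 / 218.677 = 0.559 s.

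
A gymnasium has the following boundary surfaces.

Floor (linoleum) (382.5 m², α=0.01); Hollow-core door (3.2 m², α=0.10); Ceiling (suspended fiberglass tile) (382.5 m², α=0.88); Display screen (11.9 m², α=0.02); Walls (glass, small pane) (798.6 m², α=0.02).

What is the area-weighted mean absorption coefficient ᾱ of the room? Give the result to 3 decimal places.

Total surface area S = 1578.7 m².
Σ(Sᵢαᵢ) = 382.5·0.01 + 3.2·0.10 + 382.5·0.88 + 11.9·0.02 + 798.6·0.02 = 356.955.
ᾱ = A/S = 0.226.

0.226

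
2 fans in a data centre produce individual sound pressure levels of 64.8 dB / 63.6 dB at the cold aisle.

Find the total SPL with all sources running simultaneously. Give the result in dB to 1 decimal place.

Σ 10^(Lᵢ/10) = 5.311e+06.
L_total = 10·log₁₀(5.311e+06) = 67.3 dB.

67.3 dB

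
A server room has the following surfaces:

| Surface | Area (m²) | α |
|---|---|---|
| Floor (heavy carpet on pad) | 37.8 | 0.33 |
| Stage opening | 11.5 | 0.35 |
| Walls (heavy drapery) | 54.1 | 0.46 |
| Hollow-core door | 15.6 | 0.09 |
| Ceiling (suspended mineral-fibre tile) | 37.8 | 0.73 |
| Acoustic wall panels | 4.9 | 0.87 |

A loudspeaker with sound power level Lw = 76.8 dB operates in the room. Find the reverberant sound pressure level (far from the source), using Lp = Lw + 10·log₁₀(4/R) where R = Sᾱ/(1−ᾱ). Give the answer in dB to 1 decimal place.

61.4 dB

A = 74.646 sabins; S = 161.7 m².
ᾱ = 0.4616, so room constant R = A/(1−ᾱ) = 138.644 m².
Lp = Lw + 10 log₁₀(4/R) = 76.8 -15.40 = 61.4 dB.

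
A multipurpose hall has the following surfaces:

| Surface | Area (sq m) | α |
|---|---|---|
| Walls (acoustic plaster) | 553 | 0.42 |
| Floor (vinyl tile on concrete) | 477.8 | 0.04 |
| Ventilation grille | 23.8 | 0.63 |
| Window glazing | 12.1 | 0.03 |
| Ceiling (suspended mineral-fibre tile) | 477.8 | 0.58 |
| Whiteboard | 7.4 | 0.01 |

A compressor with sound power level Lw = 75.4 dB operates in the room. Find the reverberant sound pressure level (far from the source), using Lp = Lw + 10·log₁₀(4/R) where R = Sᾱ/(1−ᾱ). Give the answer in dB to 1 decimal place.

52.2 dB

A = 543.927 sabins; S = 1551.9 sq m.
ᾱ = 543.927/1551.9 = 0.3505; R = Sᾱ/(1−ᾱ) = 543.927/(1−0.3505) = 837.455 sq m.
Lp = Lw + 10 log₁₀(4/R) = 75.4 -23.21 = 52.2 dB.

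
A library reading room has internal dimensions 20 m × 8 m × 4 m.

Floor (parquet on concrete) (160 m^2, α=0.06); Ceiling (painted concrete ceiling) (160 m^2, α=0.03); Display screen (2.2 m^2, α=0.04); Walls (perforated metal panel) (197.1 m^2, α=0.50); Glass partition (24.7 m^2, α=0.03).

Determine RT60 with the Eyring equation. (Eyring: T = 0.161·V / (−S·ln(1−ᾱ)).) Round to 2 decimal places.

0.81 sec

Total surface area S = 160 + 160 + 2.2 + 197.1 + 24.7 = 544.0 m^2.
Σ(Sᵢαᵢ) = 160×0.06 + 160×0.03 + 2.2×0.04 + 197.1×0.50 + 24.7×0.03 = 113.779.
Mean coefficient ᾱ = A/S = 0.2092.
Eyring denominator: −S ln(1−ᾱ) = 127.682.
V = 20 × 8 × 4 = 640 m³.
RT60 = 0.161 × 640 / 127.682 = 0.81 s.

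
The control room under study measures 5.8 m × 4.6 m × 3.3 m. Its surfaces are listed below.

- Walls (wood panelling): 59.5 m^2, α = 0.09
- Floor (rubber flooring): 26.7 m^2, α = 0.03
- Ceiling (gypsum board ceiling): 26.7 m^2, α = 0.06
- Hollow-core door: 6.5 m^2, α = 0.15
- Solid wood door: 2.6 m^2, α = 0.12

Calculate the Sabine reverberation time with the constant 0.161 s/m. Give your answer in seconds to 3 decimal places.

Total absorption A = 59.5·0.09 + 26.7·0.03 + 26.7·0.06 + 6.5·0.15 + 2.6·0.12
  = 5.355 + 0.801 + 1.602 + 0.975 + 0.312 = 9.045 m^2 sabins.
Volume V = 5.8 × 4.6 × 3.3 = 88.044 m³.
Sabine: RT60 = 0.161 × 88.044 / 9.045 = 1.567 s.

1.567 s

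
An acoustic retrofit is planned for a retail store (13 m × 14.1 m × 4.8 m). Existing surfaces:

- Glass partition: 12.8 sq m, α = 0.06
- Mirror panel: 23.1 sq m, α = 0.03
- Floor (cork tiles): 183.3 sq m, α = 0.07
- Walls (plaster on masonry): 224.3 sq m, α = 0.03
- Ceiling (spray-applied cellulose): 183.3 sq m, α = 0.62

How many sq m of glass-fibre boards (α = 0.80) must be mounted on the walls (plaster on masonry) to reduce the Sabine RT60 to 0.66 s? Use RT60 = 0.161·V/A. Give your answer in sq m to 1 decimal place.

Summing Sᵢαᵢ: 0.768 + 0.693 + 12.831 + 6.729 + 113.646 → A₁ = 134.667 sabins.
V = 879.84 m³. Target absorption A₂ = 0.161 × 879.84 / 0.66 = 214.628 sabins.
ΔA needed = 214.628 − 134.667 = 79.961 sabins.
Net gain per sq m: Δα = 0.80 − 0.03 = 0.77.
Panel area = 79.961 / 0.77 = 103.8 sq m.

103.8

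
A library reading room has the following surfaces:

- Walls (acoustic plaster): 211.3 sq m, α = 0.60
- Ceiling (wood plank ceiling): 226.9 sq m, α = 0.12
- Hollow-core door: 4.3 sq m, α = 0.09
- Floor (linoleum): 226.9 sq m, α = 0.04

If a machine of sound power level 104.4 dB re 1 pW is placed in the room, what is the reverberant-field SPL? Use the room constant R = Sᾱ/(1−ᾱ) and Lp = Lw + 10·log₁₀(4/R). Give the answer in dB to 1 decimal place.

87.1 dB

A = 163.471 sabins; S = 669.4 sq m.
ᾱ = 0.2442, so room constant R = A/(1−ᾱ) = 216.289 sq m.
Lp = Lw + 10 log₁₀(4/R) = 104.4 -17.33 = 87.1 dB.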